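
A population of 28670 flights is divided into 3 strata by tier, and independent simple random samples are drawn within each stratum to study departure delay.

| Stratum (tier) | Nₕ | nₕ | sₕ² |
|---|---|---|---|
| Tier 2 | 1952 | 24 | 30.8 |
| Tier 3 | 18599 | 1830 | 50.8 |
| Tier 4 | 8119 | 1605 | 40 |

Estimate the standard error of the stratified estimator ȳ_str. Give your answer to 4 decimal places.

Var(ȳ_str) = Σₕ Wₕ²(1 − fₕ)sₕ²/nₕ with Wₕ = Nₕ/N, N = 28670.
Tier 2: Wₕ = 0.06808511; term = 0.06808511²·(1 − 0.01229508)·30.8/24 = 0.0058758531.
Tier 3: Wₕ = 0.64872689; term = 0.64872689²·(1 − 0.09839239)·50.8/1830 = 0.010533046.
Tier 4: Wₕ = 0.28318800; term = 0.28318800²·(1 − 0.19768444)·40/1605 = 0.0016035402.
Sum = 0.018012439.
SE = √(0.018012439) = 0.1342.

0.1342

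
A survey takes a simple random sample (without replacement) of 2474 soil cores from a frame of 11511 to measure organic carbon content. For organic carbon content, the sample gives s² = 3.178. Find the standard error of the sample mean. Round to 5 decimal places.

Under SRS without replacement, Var(ȳ) = (1 − f)·s²/n with f = n/N = 2474/11511 = 0.21492485.
Var(ȳ) = (1 − 0.21492485)·3.178/2474 = 0.78507515·0.0012845594 = 0.0010084757.
SE(ȳ) = √(0.0010084757) = 0.03176.

0.03176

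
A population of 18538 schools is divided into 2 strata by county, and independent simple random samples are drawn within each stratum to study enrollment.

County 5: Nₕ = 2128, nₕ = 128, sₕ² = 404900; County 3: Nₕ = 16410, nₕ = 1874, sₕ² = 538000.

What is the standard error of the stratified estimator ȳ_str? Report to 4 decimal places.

15.4417

Var(ȳ_str) = Σₕ Wₕ²(1 − fₕ)sₕ²/nₕ with Wₕ = Nₕ/N, N = 18538.
County 5: Wₕ = 0.11479124; term = 0.11479124²·(1 − 0.06015038)·404900/128 = 39.175421.
County 3: Wₕ = 0.88520876; term = 0.88520876²·(1 − 0.11419866)·538000/1874 = 199.26932.
Sum = 238.44474.
SE = √(238.44474) = 15.4417.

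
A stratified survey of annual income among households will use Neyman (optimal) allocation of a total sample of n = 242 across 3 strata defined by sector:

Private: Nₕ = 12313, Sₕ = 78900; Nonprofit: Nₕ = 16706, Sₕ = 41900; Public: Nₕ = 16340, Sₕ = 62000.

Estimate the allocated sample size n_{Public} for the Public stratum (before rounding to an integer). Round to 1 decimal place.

Neyman allocation: nₕ = n·NₕSₕ / Σⱼ NⱼSⱼ.
Σ NⱼSⱼ = 12313·78900 + 16706·41900 + 16340·62000 = 2.6845571 × 10^9.
n_{Public} = 242·16340·62000 / (2.6845571 × 10^9) = 91.3.

91.3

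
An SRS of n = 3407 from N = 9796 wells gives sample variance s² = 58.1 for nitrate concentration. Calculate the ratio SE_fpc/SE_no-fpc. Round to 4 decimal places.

0.8076

f = n/N = 3407/9796 = 0.34779502.
SE_no-fpc = √(s²/n) = 0.13058762; SE_fpc = √((1−f)s²/n) = 0.10546153.
Ratio = √(1−f) = 0.80759209.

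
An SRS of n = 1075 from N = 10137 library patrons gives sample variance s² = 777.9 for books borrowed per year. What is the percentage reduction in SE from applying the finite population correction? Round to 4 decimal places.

5.4509

f = n/N = 1075/10137 = 0.10604715.
SE_no-fpc = √(s²/n) = 0.85066322; SE_fpc = √((1−f)s²/n) = 0.80429424.
Ratio = √(1−f) = 0.94549080. Reduction = 100·(1 − 0.94549080) = 5.4509%.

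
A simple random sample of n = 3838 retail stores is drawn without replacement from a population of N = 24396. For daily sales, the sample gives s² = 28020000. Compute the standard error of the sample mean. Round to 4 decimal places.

78.4355

Under SRS without replacement, Var(ȳ) = (1 − f)·s²/n with f = n/N = 3838/24396 = 0.15732087.
Var(ȳ) = (1 − 0.15732087)·28020000/3838 = 0.84267913·7300.6774 = 6152.1285.
SE(ȳ) = √(6152.1285) = 78.4355.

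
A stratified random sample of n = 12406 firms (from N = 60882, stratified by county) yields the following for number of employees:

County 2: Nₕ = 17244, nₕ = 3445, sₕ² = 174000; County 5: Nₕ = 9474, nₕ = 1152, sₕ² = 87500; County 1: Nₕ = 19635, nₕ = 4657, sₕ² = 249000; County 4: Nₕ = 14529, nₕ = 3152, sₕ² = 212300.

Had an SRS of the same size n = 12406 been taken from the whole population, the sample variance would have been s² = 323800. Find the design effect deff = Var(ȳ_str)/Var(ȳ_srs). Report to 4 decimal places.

0.5824

Var(ȳ_str) = Σ Wₕ²(1−fₕ)sₕ²/nₕ with Wₕ = Nₕ/60882:
  County 2: (17244/60882)²·(1−3445/17244)·174000/3445 = 3.2424092
  County 5: (9474/60882)²·(1−1152/9474)·87500/1152 = 1.6156186
  County 1: (19635/60882)²·(1−4657/19635)·249000/4657 = 4.2422867
  County 4: (14529/60882)²·(1−3152/14529)·212300/3152 = 3.0036508
  → Var(ȳ_str) = 12.103965.
Var(ȳ_srs) = (1 − 12406/60882)·323800/12406 = 20.781789.
deff = 12.103965 / 20.781789 = 0.5824.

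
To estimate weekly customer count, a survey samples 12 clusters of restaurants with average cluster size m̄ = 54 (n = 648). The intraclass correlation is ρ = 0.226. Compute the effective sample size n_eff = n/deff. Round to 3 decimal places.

deff = 1 + (54 − 1)·0.226 = 1 + 11.978 = 12.978.
n_eff = 648 / 12.978 = 49.931.

49.931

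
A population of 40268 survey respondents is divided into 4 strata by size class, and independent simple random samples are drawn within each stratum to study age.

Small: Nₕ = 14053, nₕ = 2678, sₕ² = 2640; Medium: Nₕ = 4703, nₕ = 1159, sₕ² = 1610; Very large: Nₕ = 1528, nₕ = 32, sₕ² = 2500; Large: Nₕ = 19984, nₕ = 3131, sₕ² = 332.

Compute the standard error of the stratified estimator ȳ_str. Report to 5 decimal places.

Var(ȳ_str) = Σₕ Wₕ²(1 − fₕ)sₕ²/nₕ with Wₕ = Nₕ/N, N = 40268.
Small: Wₕ = 0.34898679; term = 0.34898679²·(1 − 0.19056429)·2640/2678 = 0.097183757.
Medium: Wₕ = 0.11679249; term = 0.11679249²·(1 − 0.24643844)·1610/1159 = 0.014278777.
Very large: Wₕ = 0.03794576; term = 0.03794576²·(1 − 0.02094241)·2500/32 = 0.11013487.
Large: Wₕ = 0.49627496; term = 0.49627496²·(1 − 0.15667534)·332/3131 = 0.022023916.
Sum = 0.24362132.
SE = √(0.24362132) = 0.49358.

0.49358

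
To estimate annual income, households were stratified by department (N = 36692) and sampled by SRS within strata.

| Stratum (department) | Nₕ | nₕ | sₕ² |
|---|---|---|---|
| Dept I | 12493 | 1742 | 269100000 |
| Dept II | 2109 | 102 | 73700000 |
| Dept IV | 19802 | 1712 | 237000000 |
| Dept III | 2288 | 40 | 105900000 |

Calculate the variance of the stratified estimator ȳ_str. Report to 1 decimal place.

Var(ȳ_str) = Σₕ Wₕ²(1 − fₕ)sₕ²/nₕ with Wₕ = Nₕ/N, N = 36692.
Dept I: Wₕ = 0.34048294; term = 0.34048294²·(1 − 0.13943809)·269100000/1742 = 15411.268.
Dept II: Wₕ = 0.05747847; term = 0.05747847²·(1 − 0.04836415)·73700000/102 = 2271.687.
Dept IV: Wₕ = 0.53968167; term = 0.53968167²·(1 − 0.08645591)·237000000/1712 = 36834.047.
Dept III: Wₕ = 0.06235692; term = 0.06235692²·(1 − 0.01748252)·105900000/40 = 10114.526.
Sum = 64631.528.

64631.5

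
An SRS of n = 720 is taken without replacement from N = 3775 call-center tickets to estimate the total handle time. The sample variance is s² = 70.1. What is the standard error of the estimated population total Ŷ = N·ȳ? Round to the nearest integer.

1060

Var(Ŷ) = N²·Var(ȳ) = N²·(1 − n/N)·s²/n.
f = 720/3775 = 0.19072848; Var(ȳ) = 0.80927152·70.1/720 = 0.078791575.
Var(Ŷ) = 3775² · 0.078791575 = 1.1228292 × 10^6.
SE(Ŷ) = √(1.1228292 × 10^6) = 1060.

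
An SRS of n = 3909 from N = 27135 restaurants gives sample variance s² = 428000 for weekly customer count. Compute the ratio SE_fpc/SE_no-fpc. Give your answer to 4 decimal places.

0.9252

f = n/N = 3909/27135 = 0.14405749.
SE_no-fpc = √(s²/n) = 10.463791; SE_fpc = √((1−f)s²/n) = 9.6808022.
Ratio = √(1−f) = 0.92517161.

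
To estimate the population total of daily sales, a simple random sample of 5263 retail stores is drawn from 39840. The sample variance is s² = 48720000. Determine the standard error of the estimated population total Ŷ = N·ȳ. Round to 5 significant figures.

3.5710 × 10^6

Var(Ŷ) = N²·Var(ȳ) = N²·(1 − n/N)·s²/n.
f = 5263/39840 = 0.13210341; Var(ȳ) = 0.86789659·48720000/5263 = 8034.1861.
Var(Ŷ) = 39840² · 8034.1861 = 1.2752066 × 10^13.
SE(Ŷ) = √(1.2752066 × 10^13) = 3.5710 × 10^6.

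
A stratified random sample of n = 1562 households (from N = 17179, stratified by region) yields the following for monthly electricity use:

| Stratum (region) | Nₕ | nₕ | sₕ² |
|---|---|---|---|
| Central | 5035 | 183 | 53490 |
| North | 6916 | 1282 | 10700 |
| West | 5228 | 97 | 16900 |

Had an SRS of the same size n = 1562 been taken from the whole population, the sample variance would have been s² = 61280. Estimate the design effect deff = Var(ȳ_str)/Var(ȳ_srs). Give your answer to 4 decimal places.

Var(ȳ_str) = Σ Wₕ²(1−fₕ)sₕ²/nₕ with Wₕ = Nₕ/17179:
  Central: (5035/17179)²·(1−183/5035)·53490/183 = 24.196136
  North: (6916/17179)²·(1−1282/6916)·10700/1282 = 1.1019752
  West: (5228/17179)²·(1−97/5228)·16900/97 = 15.836412
  → Var(ȳ_str) = 41.134523.
Var(ȳ_srs) = (1 − 1562/17179)·61280/1562 = 35.664608.
deff = 41.134523 / 35.664608 = 1.1534.

1.1534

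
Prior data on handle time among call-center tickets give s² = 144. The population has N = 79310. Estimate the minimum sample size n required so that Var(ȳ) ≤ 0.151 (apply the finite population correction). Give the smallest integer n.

943

Without fpc, n₀ = s²/D = 144/0.151 = 953.6424.
With fpc, (1 − n/N)·s²/n ≤ D requires n ≥ n₀/(1 + n₀/N) = 953.6424/(1 + 953.6424/79310) = 942.3118.
Rounding up, n = 943.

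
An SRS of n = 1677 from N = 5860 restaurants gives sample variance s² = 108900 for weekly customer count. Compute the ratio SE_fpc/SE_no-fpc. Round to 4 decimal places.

f = n/N = 1677/5860 = 0.28617747.
SE_no-fpc = √(s²/n) = 8.0583738; SE_fpc = √((1−f)s²/n) = 6.8083603.
Ratio = √(1−f) = 0.84488018.

0.8449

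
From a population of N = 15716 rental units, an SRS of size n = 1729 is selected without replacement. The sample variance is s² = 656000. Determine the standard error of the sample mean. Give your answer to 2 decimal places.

Under SRS without replacement, Var(ȳ) = (1 − f)·s²/n with f = n/N = 1729/15716 = 0.11001527.
Var(ȳ) = (1 − 0.11001527)·656000/1729 = 0.88998473·379.41006 = 337.66916.
SE(ȳ) = √(337.66916) = 18.38.

18.38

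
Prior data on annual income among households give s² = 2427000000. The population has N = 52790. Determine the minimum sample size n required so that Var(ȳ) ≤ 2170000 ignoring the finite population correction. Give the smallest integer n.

1119

Without fpc, n₀ = s²/D = 2427000000/2170000 = 1118.4332.
Rounding up, n = 1119.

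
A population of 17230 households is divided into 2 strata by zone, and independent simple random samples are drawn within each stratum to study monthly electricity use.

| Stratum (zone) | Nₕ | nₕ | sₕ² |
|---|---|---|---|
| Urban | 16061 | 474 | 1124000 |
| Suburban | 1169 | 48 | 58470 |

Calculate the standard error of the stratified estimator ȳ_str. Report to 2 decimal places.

44.78

Var(ȳ_str) = Σₕ Wₕ²(1 − fₕ)sₕ²/nₕ with Wₕ = Nₕ/N, N = 17230.
Urban: Wₕ = 0.93215322; term = 0.93215322²·(1 − 0.02951248)·1124000/474 = 1999.6433.
Suburban: Wₕ = 0.06784678; term = 0.06784678²·(1 − 0.04106074)·58470/48 = 5.3770172.
Sum = 2005.0203.
SE = √(2005.0203) = 44.78.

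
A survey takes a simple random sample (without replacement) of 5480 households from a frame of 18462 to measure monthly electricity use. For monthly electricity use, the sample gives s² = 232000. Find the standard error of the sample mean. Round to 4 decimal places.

5.4561

Under SRS without replacement, Var(ȳ) = (1 − f)·s²/n with f = n/N = 5480/18462 = 0.29682591.
Var(ȳ) = (1 − 0.29682591)·232000/5480 = 0.70317409·42.335766 = 29.769414.
SE(ȳ) = √(29.769414) = 5.4561.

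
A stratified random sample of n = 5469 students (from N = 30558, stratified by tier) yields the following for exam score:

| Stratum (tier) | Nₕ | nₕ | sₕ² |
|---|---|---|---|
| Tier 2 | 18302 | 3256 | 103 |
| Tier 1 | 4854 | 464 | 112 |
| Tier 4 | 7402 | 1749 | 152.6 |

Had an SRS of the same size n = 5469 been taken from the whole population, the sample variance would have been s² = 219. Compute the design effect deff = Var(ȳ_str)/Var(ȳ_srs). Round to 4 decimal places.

0.5702

Var(ȳ_str) = Σ Wₕ²(1−fₕ)sₕ²/nₕ with Wₕ = Nₕ/30558:
  Tier 2: (18302/30558)²·(1−3256/18302)·103/3256 = 0.0093287313
  Tier 1: (4854/30558)²·(1−464/4854)·112/464 = 0.0055082606
  Tier 4: (7402/30558)²·(1−1749/7402)·152.6/1749 = 0.0039096955
  → Var(ȳ_str) = 0.018746687.
Var(ȳ_srs) = (1 − 5469/30558)·219/5469 = 0.032877184.
deff = 0.018746687 / 0.032877184 = 0.5702.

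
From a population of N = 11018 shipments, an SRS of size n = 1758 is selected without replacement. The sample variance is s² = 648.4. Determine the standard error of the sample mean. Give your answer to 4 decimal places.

Under SRS without replacement, Var(ȳ) = (1 − f)·s²/n with f = n/N = 1758/11018 = 0.15955709.
Var(ȳ) = (1 − 0.15955709)·648.4/1758 = 0.84044291·0.36882821 = 0.30997906.
SE(ȳ) = √(0.30997906) = 0.5568.

0.5568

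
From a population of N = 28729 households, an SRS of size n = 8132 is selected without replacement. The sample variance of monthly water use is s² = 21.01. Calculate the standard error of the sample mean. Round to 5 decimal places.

0.04304

Under SRS without replacement, Var(ȳ) = (1 − f)·s²/n with f = n/N = 8132/28729 = 0.28305893.
Var(ȳ) = (1 − 0.28305893)·21.01/8132 = 0.71694107·0.0025836203 = 0.0018523035.
SE(ȳ) = √(0.0018523035) = 0.04304.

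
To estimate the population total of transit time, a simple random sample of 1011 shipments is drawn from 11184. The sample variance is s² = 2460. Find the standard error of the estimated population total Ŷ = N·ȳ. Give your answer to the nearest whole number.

16639

Var(Ŷ) = N²·Var(ȳ) = N²·(1 − n/N)·s²/n.
f = 1011/11184 = 0.09039700; Var(ȳ) = 0.90960300·2460/1011 = 2.2132773.
Var(Ŷ) = 11184² · 2.2132773 = 2.7684083 × 10^8.
SE(Ŷ) = √(2.7684083 × 10^8) = 16639.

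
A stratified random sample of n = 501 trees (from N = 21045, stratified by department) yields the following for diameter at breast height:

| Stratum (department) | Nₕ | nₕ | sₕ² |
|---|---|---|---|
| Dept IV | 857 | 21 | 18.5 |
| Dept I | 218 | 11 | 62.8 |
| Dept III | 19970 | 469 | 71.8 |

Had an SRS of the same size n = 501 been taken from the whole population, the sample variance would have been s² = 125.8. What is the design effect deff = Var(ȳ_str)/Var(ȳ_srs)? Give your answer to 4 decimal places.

Var(ȳ_str) = Σ Wₕ²(1−fₕ)sₕ²/nₕ with Wₕ = Nₕ/21045:
  Dept IV: (857/21045)²·(1−21/857)·18.5/21 = 0.001425088
  Dept I: (218/21045)²·(1−11/218)·62.8/11 = 5.8169581 × 10^-4
  Dept III: (19970/21045)²·(1−469/19970)·71.8/469 = 0.13461352
  → Var(ȳ_str) = 0.1366203.
Var(ȳ_srs) = (1 − 501/21045)·125.8/501 = 0.24512014.
deff = 0.1366203 / 0.24512014 = 0.5574.

0.5574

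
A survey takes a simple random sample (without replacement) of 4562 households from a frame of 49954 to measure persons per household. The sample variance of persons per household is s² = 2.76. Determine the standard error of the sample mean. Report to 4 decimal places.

0.0234

Under SRS without replacement, Var(ȳ) = (1 − f)·s²/n with f = n/N = 4562/49954 = 0.09132402.
Var(ȳ) = (1 − 0.09132402)·2.76/4562 = 0.90867598·6.0499781 × 10^-4 = 5.4974698 × 10^-4.
SE(ȳ) = √(5.4974698 × 10^-4) = 0.0234.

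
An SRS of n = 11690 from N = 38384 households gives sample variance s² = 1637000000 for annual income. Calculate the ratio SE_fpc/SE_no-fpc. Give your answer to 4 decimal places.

f = n/N = 11690/38384 = 0.30455398.
SE_no-fpc = √(s²/n) = 374.21146; SE_fpc = √((1−f)s²/n) = 312.06768.
Ratio = √(1−f) = 0.83393406.

0.8339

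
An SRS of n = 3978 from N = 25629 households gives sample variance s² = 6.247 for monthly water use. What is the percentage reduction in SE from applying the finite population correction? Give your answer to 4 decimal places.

8.0878

f = n/N = 3978/25629 = 0.15521480.
SE_no-fpc = √(s²/n) = 0.03962811; SE_fpc = √((1−f)s²/n) = 0.036423067.
Ratio = √(1−f) = 0.91912197. Reduction = 100·(1 − 0.91912197) = 8.0878%.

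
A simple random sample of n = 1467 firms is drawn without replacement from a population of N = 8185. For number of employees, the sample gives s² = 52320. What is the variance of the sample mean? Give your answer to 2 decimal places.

Under SRS without replacement, Var(ȳ) = (1 − f)·s²/n with f = n/N = 1467/8185 = 0.17923030.
Var(ȳ) = (1 − 0.17923030)·52320/1467 = 0.82076970·35.664622 = 29.272441.

29.27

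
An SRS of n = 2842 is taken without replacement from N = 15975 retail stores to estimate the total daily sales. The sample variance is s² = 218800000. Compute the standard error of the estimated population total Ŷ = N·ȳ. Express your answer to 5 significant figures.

Var(Ŷ) = N²·Var(ȳ) = N²·(1 − n/N)·s²/n.
f = 2842/15975 = 0.17790297; Var(ȳ) = 0.82209703·218800000/2842 = 63291.636.
Var(Ŷ) = 15975² · 63291.636 = 1.6152065 × 10^13.
SE(Ŷ) = √(1.6152065 × 10^13) = 4.0190 × 10^6.

4.0190 × 10^6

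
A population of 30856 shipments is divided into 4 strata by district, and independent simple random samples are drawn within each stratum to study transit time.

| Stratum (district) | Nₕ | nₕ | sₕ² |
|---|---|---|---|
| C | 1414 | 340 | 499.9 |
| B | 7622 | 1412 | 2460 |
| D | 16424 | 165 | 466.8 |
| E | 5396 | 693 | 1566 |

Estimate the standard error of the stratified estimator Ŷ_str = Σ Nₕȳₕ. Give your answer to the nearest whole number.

Var(Ŷ_str) = Σₕ Nₕ²(1 − fₕ)sₕ²/nₕ.
C: 1414²·(1 − 340/1414)·499.9/340 = 2.2328416 × 10^6.
B: 7622²·(1 − 1412/7622)·2460/1412 = 8.2463346 × 10^7.
D: 16424²·(1 − 165/16424)·466.8/165 = 7.5547426 × 10^8.
E: 5396²·(1 − 693/5396)·1566/693 = 5.7346305 × 10^7.
Sum = 8.9751675 × 10^8.
SE = √(8.9751675 × 10^8) = 29959.

29959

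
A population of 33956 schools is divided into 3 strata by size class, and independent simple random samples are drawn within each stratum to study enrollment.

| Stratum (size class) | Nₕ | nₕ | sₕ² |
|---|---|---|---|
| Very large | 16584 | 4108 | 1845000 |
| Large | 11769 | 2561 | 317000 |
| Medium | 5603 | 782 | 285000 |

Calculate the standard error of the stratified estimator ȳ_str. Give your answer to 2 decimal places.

10.04

Var(ȳ_str) = Σₕ Wₕ²(1 − fₕ)sₕ²/nₕ with Wₕ = Nₕ/N, N = 33956.
Very large: Wₕ = 0.48839675; term = 0.48839675²·(1 − 0.24770863)·1845000/4108 = 80.593041.
Large: Wₕ = 0.34659559; term = 0.34659559²·(1 − 0.21760557)·317000/2561 = 11.633798.
Medium: Wₕ = 0.16500766; term = 0.16500766²·(1 − 0.13956809)·285000/782 = 8.5381309.
Sum = 100.76497.
SE = √(100.76497) = 10.04.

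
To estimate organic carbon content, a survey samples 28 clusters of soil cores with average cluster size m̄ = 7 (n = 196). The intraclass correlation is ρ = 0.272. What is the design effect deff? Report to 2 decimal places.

deff = 1 + (7 − 1)·0.272 = 1 + 1.632 = 2.632.

2.63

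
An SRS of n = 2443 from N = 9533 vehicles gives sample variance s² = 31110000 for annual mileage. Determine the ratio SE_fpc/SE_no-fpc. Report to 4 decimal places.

f = n/N = 2443/9533 = 0.25626770.
SE_no-fpc = √(s²/n) = 112.84655; SE_fpc = √((1−f)s²/n) = 97.318766.
Ratio = √(1−f) = 0.86239915.

0.8624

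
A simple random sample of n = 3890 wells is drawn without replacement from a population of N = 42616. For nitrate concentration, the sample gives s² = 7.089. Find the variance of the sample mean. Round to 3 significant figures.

0.00166

Under SRS without replacement, Var(ȳ) = (1 − f)·s²/n with f = n/N = 3890/42616 = 0.09128027.
Var(ȳ) = (1 − 0.09128027)·7.089/3890 = 0.90871973·0.001822365 = 0.0016560191.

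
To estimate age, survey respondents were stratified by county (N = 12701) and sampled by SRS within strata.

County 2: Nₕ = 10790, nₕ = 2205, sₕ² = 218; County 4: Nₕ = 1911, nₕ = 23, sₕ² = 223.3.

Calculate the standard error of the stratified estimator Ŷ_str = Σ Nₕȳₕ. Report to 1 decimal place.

6647.3

Var(Ŷ_str) = Σₕ Nₕ²(1 − fₕ)sₕ²/nₕ.
County 2: 10790²·(1 − 2205/10790)·218/2205 = 9.1581899 × 10^6.
County 4: 1911²·(1 − 23/1911)·223.3/23 = 3.5028663 × 10^7.
Sum = 4.4186853 × 10^7.
SE = √(4.4186853 × 10^7) = 6647.3.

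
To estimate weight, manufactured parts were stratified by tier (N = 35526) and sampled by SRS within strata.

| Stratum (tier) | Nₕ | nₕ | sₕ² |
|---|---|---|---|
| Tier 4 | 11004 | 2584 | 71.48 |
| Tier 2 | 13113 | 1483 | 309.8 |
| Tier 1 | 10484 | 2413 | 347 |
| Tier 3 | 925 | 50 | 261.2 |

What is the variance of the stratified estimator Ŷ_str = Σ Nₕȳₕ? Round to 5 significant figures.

Var(Ŷ_str) = Σₕ Nₕ²(1 − fₕ)sₕ²/nₕ.
Tier 4: 11004²·(1 − 2584/11004)·71.48/2584 = 2.563036 × 10^6.
Tier 2: 13113²·(1 − 1483/13113)·309.8/1483 = 3.1858259 × 10^7.
Tier 1: 10484²·(1 − 2413/10484)·347/2413 = 1.2168205 × 10^7.
Tier 3: 925²·(1 − 50/925)·261.2/50 = 4.228175 × 10^6.
Sum = 5.0817675 × 10^7.

5.0818 × 10^7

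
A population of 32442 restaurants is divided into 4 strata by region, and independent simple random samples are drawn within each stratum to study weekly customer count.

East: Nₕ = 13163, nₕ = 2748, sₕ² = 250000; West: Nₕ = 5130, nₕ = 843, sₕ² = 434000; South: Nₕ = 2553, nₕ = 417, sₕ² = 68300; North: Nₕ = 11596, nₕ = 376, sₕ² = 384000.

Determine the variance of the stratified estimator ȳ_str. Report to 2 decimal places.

149.71

Var(ȳ_str) = Σₕ Wₕ²(1 − fₕ)sₕ²/nₕ with Wₕ = Nₕ/N, N = 32442.
East: Wₕ = 0.40573947; term = 0.40573947²·(1 − 0.20876700)·250000/2748 = 11.850105.
West: Wₕ = 0.15812835; term = 0.15812835²·(1 − 0.16432749)·434000/843 = 10.757659.
South: Wₕ = 0.07869429; term = 0.07869429²·(1 − 0.16333725)·68300/417 = 0.84863604.
North: Wₕ = 0.35743789; term = 0.35743789²·(1 − 0.03242497)·384000/376 = 126.24937.
Sum = 149.70577.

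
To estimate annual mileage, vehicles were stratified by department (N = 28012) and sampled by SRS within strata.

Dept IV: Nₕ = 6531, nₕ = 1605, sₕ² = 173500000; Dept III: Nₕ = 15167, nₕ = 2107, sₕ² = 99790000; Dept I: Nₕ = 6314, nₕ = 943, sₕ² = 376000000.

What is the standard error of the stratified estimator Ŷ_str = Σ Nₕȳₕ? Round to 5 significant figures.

Var(Ŷ_str) = Σₕ Nₕ²(1 − fₕ)sₕ²/nₕ.
Dept IV: 6531²·(1 − 1605/6531)·173500000/1605 = 3.4777514 × 10^12.
Dept III: 15167²·(1 − 2107/15167)·99790000/2107 = 9.3813503 × 10^12.
Dept I: 6314²·(1 − 943/6314)·376000000/943 = 1.3521843 × 10^13.
Sum = 2.6380945 × 10^13.
SE = √(2.6380945 × 10^13) = 5.1362 × 10^6.

5.1362 × 10^6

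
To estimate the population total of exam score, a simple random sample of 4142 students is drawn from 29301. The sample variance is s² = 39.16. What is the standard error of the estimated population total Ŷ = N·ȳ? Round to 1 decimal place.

2640.0

Var(Ŷ) = N²·Var(ȳ) = N²·(1 − n/N)·s²/n.
f = 4142/29301 = 0.14136036; Var(ȳ) = 0.85863964·39.16/4142 = 0.0081178967.
Var(Ŷ) = 29301² · 0.0081178967 = 6.9696089 × 10^6.
SE(Ŷ) = √(6.9696089 × 10^6) = 2640.0.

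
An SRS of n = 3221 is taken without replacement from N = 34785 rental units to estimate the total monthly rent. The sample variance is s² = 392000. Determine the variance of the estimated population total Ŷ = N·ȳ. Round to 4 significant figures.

Var(Ŷ) = N²·Var(ȳ) = N²·(1 − n/N)·s²/n.
f = 3221/34785 = 0.09259738; Var(ȳ) = 0.90740262·392000/3221 = 110.43211.
Var(Ŷ) = 34785² · 110.43211 = 1.3362244 × 10^11.

1.336 × 10^11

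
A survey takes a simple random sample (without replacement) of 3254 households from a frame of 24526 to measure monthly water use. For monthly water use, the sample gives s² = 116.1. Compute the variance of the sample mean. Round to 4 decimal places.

0.0309

Under SRS without replacement, Var(ȳ) = (1 − f)·s²/n with f = n/N = 3254/24526 = 0.13267553.
Var(ȳ) = (1 − 0.13267553)·116.1/3254 = 0.86732447·0.035679164 = 0.030945412.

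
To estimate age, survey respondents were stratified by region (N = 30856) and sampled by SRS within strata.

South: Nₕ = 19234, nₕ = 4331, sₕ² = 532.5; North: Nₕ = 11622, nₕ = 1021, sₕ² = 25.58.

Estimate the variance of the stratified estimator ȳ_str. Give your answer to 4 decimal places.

Var(ȳ_str) = Σₕ Wₕ²(1 − fₕ)sₕ²/nₕ with Wₕ = Nₕ/N, N = 30856.
South: Wₕ = 0.62334716; term = 0.62334716²·(1 − 0.22517417)·532.5/4331 = 0.037016512.
North: Wₕ = 0.37665284; term = 0.37665284²·(1 − 0.08785063)·25.58/1021 = 0.0032420765.
Sum = 0.040258589.

0.0403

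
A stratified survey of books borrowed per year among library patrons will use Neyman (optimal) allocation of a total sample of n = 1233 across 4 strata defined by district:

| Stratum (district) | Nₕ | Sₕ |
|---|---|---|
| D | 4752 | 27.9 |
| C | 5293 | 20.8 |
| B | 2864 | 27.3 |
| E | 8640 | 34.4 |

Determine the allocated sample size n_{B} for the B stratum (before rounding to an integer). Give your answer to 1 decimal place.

Neyman allocation: nₕ = n·NₕSₕ / Σⱼ NⱼSⱼ.
Σ NⱼSⱼ = 4752·27.9 + 5293·20.8 + 2864·27.3 + 8640·34.4 = 618078.4.
n_{B} = 1233·2864·27.3 / 618078.4 = 156.0.

156.0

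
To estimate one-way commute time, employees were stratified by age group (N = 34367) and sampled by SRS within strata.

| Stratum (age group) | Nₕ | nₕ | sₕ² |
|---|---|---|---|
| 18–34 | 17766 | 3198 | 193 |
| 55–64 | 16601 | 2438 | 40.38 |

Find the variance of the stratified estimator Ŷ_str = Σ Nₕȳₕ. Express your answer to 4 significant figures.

Var(Ŷ_str) = Σₕ Nₕ²(1 − fₕ)sₕ²/nₕ.
18–34: 17766²·(1 − 3198/17766)·193/3198 = 1.5619547 × 10^7.
55–64: 16601²·(1 − 2438/16601)·40.38/2438 = 3.8942347 × 10^6.
Sum = 1.9513782 × 10^7.

1.951 × 10^7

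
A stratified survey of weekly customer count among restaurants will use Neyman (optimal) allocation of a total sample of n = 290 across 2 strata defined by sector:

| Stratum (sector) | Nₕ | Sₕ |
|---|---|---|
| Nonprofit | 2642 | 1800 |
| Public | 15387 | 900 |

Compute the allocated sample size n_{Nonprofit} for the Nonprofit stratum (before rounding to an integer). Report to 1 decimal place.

74.1

Neyman allocation: nₕ = n·NₕSₕ / Σⱼ NⱼSⱼ.
Σ NⱼSⱼ = 2642·1800 + 15387·900 = 1.86039 × 10^7.
n_{Nonprofit} = 290·2642·1800 / (1.86039 × 10^7) = 74.1.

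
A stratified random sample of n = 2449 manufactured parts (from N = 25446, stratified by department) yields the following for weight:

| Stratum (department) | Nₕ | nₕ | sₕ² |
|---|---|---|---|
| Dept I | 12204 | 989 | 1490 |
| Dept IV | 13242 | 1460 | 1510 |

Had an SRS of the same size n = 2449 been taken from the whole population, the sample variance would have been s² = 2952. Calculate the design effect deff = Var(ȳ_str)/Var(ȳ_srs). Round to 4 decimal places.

Var(ȳ_str) = Σ Wₕ²(1−fₕ)sₕ²/nₕ with Wₕ = Nₕ/25446:
  Dept I: (12204/25446)²·(1−989/12204)·1490/989 = 0.31845818
  Dept IV: (13242/25446)²·(1−1460/13242)·1510/1460 = 0.24920551
  → Var(ȳ_str) = 0.56766369.
Var(ȳ_srs) = (1 − 2449/25446)·2952/2449 = 1.0893796.
deff = 0.56766369 / 1.0893796 = 0.5211.

0.5211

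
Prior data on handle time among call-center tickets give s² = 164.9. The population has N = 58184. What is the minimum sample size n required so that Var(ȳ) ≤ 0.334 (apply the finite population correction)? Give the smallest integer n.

490

Without fpc, n₀ = s²/D = 164.9/0.334 = 493.7126.
With fpc, (1 − n/N)·s²/n ≤ D requires n ≥ n₀/(1 + n₀/N) = 493.7126/(1 + 493.7126/58184) = 489.5585.
Rounding up, n = 490.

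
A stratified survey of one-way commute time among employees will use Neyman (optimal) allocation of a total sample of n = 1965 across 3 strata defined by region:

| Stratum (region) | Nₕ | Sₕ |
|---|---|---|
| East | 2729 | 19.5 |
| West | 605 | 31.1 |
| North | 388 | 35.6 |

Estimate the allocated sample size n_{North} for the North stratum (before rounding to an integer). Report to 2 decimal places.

316.18

Neyman allocation: nₕ = n·NₕSₕ / Σⱼ NⱼSⱼ.
Σ NⱼSⱼ = 2729·19.5 + 605·31.1 + 388·35.6 = 85843.8.
n_{North} = 1965·388·35.6 / 85843.8 = 316.18.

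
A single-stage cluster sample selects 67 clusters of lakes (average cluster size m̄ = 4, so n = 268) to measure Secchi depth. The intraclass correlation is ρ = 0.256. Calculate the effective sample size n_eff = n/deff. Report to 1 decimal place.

deff = 1 + (4 − 1)·0.256 = 1 + 0.768 = 1.768.
n_eff = 268 / 1.768 = 151.6.

151.6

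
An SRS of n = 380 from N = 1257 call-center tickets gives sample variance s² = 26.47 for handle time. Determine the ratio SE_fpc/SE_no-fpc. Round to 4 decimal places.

0.8353

f = n/N = 380/1257 = 0.30230708.
SE_no-fpc = √(s²/n) = 0.26392782; SE_fpc = √((1−f)s²/n) = 0.22045367.
Ratio = √(1−f) = 0.83528014.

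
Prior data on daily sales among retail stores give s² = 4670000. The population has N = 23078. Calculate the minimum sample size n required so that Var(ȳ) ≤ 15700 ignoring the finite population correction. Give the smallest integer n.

Without fpc, n₀ = s²/D = 4670000/15700 = 297.4522.
Rounding up, n = 298.

298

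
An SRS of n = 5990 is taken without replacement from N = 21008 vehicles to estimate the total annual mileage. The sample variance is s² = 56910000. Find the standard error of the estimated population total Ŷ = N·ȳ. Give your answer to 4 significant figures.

1.731 × 10^6

Var(Ŷ) = N²·Var(ȳ) = N²·(1 − n/N)·s²/n.
f = 5990/21008 = 0.28512947; Var(ȳ) = 0.71487053·56910000/5990 = 6791.8667.
Var(Ŷ) = 21008² · 6791.8667 = 2.9974957 × 10^12.
SE(Ŷ) = √(2.9974957 × 10^12) = 1.731 × 10^6.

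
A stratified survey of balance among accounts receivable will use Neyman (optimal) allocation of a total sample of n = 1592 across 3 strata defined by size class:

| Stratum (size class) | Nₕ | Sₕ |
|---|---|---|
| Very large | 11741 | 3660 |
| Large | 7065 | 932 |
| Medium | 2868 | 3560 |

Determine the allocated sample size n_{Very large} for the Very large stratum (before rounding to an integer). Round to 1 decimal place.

Neyman allocation: nₕ = n·NₕSₕ / Σⱼ NⱼSⱼ.
Σ NⱼSⱼ = 11741·3660 + 7065·932 + 2868·3560 = 5.976672 × 10^7.
n_{Very large} = 1592·11741·3660 / (5.976672 × 10^7) = 1144.6.

1144.6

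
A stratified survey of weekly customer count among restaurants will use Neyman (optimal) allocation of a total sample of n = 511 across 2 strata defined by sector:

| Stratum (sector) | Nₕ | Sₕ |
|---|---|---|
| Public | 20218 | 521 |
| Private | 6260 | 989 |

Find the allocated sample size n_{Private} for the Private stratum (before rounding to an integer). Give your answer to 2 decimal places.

189.16

Neyman allocation: nₕ = n·NₕSₕ / Σⱼ NⱼSⱼ.
Σ NⱼSⱼ = 20218·521 + 6260·989 = 1.6724718 × 10^7.
n_{Private} = 511·6260·989 / (1.6724718 × 10^7) = 189.16.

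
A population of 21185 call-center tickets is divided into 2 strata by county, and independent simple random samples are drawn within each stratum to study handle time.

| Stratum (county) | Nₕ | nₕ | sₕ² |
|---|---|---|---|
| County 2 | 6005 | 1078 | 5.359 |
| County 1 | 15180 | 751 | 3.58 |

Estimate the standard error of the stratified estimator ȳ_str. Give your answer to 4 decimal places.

Var(ȳ_str) = Σₕ Wₕ²(1 − fₕ)sₕ²/nₕ with Wₕ = Nₕ/N, N = 21185.
County 2: Wₕ = 0.28345527; term = 0.28345527²·(1 − 0.17951707)·5.359/1078 = 3.2772052 × 10^-4.
County 1: Wₕ = 0.71654473; term = 0.71654473²·(1 − 0.04947299)·3.58/751 = 0.0023264523.
Sum = 0.0026541728.
SE = √(0.0026541728) = 0.0515.

0.0515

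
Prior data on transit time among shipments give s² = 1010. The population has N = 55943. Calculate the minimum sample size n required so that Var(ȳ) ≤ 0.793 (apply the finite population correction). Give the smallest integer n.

1246

Without fpc, n₀ = s²/D = 1010/0.793 = 1273.6444.
With fpc, (1 − n/N)·s²/n ≤ D requires n ≥ n₀/(1 + n₀/N) = 1273.6444/(1 + 1273.6444/55943) = 1245.2930.
Rounding up, n = 1246.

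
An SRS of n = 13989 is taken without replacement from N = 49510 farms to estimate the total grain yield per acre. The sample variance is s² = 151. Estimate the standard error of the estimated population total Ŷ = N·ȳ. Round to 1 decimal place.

Var(Ŷ) = N²·Var(ȳ) = N²·(1 − n/N)·s²/n.
f = 13989/49510 = 0.28254898; Var(ȳ) = 0.71745102·151/13989 = 0.0077443065.
Var(Ŷ) = 49510² · 0.0077443065 = 1.8983155 × 10^7.
SE(Ŷ) = √(1.8983155 × 10^7) = 4357.0.

4357.0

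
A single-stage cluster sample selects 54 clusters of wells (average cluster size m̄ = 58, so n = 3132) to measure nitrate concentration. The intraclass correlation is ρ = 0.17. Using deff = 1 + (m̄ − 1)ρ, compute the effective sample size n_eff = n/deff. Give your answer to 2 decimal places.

deff = 1 + (58 − 1)·0.17 = 1 + 9.69 = 10.69.
n_eff = 3132 / 10.69 = 292.98.

292.98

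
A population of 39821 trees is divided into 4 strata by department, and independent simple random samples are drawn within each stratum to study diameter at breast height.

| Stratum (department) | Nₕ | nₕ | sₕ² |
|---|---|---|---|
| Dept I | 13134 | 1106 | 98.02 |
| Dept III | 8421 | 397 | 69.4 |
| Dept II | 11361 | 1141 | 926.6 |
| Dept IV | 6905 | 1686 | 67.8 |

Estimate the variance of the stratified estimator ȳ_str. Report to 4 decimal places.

0.0767

Var(ȳ_str) = Σₕ Wₕ²(1 − fₕ)sₕ²/nₕ with Wₕ = Nₕ/N, N = 39821.
Dept I: Wₕ = 0.32982597; term = 0.32982597²·(1 − 0.08420892)·98.02/1106 = 0.0088292879.
Dept III: Wₕ = 0.21147133; term = 0.21147133²·(1 − 0.04714404)·69.4/397 = 0.0074490215.
Dept II: Wₕ = 0.28530173; term = 0.28530173²·(1 − 0.10043130)·926.6/1141 = 0.059463406.
Dept IV: Wₕ = 0.17340097; term = 0.17340097²·(1 − 0.24417089)·67.8/1686 = 9.1390021 × 10^-4.
Sum = 0.076655616.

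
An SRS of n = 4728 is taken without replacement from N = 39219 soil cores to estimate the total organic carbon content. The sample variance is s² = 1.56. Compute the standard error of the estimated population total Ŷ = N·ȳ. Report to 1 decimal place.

Var(Ŷ) = N²·Var(ȳ) = N²·(1 − n/N)·s²/n.
f = 4728/39219 = 0.12055381; Var(ȳ) = 0.87944619·1.56/4728 = 2.901726 × 10^-4.
Var(Ŷ) = 39219² · (2.901726 × 10^-4) = 446323.17.
SE(Ŷ) = √(446323.17) = 668.1.

668.1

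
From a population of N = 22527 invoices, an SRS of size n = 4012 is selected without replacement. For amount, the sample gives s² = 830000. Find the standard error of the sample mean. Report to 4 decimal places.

13.0397

Under SRS without replacement, Var(ȳ) = (1 − f)·s²/n with f = n/N = 4012/22527 = 0.17809739.
Var(ȳ) = (1 − 0.17809739)·830000/4012 = 0.82190261·206.87936 = 170.03469.
SE(ȳ) = √(170.03469) = 13.0397.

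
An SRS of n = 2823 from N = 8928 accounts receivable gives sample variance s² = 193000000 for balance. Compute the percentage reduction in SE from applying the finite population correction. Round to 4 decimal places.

f = n/N = 2823/8928 = 0.31619624.
SE_no-fpc = √(s²/n) = 261.47081; SE_fpc = √((1−f)s²/n) = 216.21656.
Ratio = √(1−f) = 0.82692428. Reduction = 100·(1 − 0.82692428) = 17.3076%.

17.3076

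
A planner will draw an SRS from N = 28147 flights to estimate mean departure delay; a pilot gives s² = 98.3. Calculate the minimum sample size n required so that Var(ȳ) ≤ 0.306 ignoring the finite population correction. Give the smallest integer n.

322

Without fpc, n₀ = s²/D = 98.3/0.306 = 321.2418.
Rounding up, n = 322.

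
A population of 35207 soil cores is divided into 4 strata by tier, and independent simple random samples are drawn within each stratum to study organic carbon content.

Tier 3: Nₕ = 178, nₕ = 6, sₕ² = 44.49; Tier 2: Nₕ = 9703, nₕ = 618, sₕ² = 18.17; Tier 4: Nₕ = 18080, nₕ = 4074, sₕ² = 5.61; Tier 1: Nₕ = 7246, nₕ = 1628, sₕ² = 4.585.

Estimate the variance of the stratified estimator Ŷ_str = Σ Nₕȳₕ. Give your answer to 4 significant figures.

Var(Ŷ_str) = Σₕ Nₕ²(1 − fₕ)sₕ²/nₕ.
Tier 3: 178²·(1 − 6/178)·44.49/6 = 227017.64.
Tier 2: 9703²·(1 − 618/9703)·18.17/618 = 2.5917757 × 10^6.
Tier 4: 18080²·(1 − 4074/18080)·5.61/4074 = 348701.96.
Tier 1: 7246²·(1 − 1628/7246)·4.585/1628 = 114647.61.
Sum = 3.2821429 × 10^6.

3.282 × 10^6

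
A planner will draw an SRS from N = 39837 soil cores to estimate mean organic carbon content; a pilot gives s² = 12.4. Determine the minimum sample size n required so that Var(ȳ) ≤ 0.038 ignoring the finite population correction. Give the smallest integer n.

327

Without fpc, n₀ = s²/D = 12.4/0.038 = 326.3158.
Rounding up, n = 327.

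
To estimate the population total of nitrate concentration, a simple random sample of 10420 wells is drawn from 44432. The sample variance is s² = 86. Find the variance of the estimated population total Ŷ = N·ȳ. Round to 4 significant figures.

Var(Ŷ) = N²·Var(ȳ) = N²·(1 − n/N)·s²/n.
f = 10420/44432 = 0.23451566; Var(ȳ) = 0.76548434·86/10420 = 0.006317817.
Var(Ŷ) = 44432² · 0.006317817 = 1.2472651 × 10^7.

1.247 × 10^7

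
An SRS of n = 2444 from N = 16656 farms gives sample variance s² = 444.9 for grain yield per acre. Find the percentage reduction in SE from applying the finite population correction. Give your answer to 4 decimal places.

f = n/N = 2444/16656 = 0.14673391.
SE_no-fpc = √(s²/n) = 0.4266587; SE_fpc = √((1−f)s²/n) = 0.39411489.
Ratio = √(1−f) = 0.92372403. Reduction = 100·(1 − 0.92372403) = 7.6276%.

7.6276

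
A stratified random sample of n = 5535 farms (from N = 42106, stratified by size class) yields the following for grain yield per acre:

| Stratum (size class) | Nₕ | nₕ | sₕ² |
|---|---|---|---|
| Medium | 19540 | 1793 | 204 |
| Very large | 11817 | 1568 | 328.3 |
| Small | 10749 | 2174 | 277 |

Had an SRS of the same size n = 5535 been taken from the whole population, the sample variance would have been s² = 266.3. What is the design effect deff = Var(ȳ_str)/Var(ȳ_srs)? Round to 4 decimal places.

1.0334

Var(ȳ_str) = Σ Wₕ²(1−fₕ)sₕ²/nₕ with Wₕ = Nₕ/42106:
  Medium: (19540/42106)²·(1−1793/19540)·204/1793 = 0.022254171
  Very large: (11817/42106)²·(1−1568/11817)·328.3/1568 = 0.014302949
  Small: (10749/42106)²·(1−2174/10749)·277/2174 = 0.0066242154
  → Var(ȳ_str) = 0.043181335.
Var(ȳ_srs) = (1 − 5535/42106)·266.3/5535 = 0.0417875.
deff = 0.043181335 / 0.0417875 = 1.0334.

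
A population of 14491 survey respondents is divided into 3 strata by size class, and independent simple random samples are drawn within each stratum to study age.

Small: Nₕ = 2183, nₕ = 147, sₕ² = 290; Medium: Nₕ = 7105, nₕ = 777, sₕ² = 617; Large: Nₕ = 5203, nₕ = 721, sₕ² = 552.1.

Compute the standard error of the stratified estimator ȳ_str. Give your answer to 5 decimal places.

0.54481

Var(ȳ_str) = Σₕ Wₕ²(1 − fₕ)sₕ²/nₕ with Wₕ = Nₕ/N, N = 14491.
Small: Wₕ = 0.15064523; term = 0.15064523²·(1 − 0.06733852)·290/147 = 0.04175567.
Medium: Wₕ = 0.49030433; term = 0.49030433²·(1 − 0.10935961)·617/777 = 0.17001921.
Large: Wₕ = 0.35905045; term = 0.35905045²·(1 − 0.13857390)·552.1/721 = 0.085037689.
Sum = 0.29681257.
SE = √(0.29681257) = 0.54481.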